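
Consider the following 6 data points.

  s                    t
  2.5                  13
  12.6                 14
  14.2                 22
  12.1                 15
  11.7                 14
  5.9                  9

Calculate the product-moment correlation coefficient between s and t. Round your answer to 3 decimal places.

n = 6, Σx = 59, Σy = 87, Σxy = 919.7, Σx² = 684.76, Σy² = 1351
Sxx = Σx² − (Σx)²/n = 684.76 − 580.166667 = 104.593333
Sxy = Σxy − (Σx)(Σy)/n = 919.7 − 855.5 = 64.2
Syy = Σy² − (Σy)²/n = 1351 − 1261.5 = 89.5
r = Sxy/√(Sxx·Syy) = 64.2/√(9361.103333) = 64.2/96.752795 = 0.663547

0.664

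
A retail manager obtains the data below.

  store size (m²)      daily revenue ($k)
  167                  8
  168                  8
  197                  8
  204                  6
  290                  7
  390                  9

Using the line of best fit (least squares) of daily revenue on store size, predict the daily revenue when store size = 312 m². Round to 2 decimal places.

n = 6, Σx = 1416, Σy = 46, Σxy = 11020, Σx² = 372738
Sxx = Σx² − (Σx)²/n = 372738 − 334176 = 38562
Sxy = Σxy − (Σx)(Σy)/n = 11020 − 10856 = 164
b = Sxy/Sxx = 164/38562 = 0.004253
a = ȳ − b·x̄ = 7.666667 − 0.004253·236 = 6.662984
ŷ(312) = a + b·312 = 6.662984 + 0.004253·312 = 7.989886

7.99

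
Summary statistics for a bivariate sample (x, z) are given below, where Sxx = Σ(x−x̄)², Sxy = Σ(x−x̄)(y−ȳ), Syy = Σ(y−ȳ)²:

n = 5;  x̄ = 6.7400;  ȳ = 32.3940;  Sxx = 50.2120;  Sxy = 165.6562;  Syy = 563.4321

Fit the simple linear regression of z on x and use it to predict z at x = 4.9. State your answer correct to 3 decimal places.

b = Sxy/Sxx = 165.6562/50.212 = 3.299136
a = ȳ − b·x̄ = 32.394 − 3.299136·6.74 = 10.157826
ŷ(4.9) = a + b·4.9 = 10.157826 + 3.299136·4.9 = 26.323590

26.324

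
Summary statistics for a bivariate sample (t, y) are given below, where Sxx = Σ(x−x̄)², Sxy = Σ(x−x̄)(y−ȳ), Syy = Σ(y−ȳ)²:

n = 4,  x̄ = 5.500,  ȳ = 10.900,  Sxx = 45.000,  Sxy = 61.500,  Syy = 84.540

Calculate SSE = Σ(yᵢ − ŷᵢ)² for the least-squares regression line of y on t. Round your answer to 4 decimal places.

b = Sxy/Sxx = 61.5/45 = 1.366667
SSE = Syy − b·Sxy = 84.54 − 1.366667·61.5 = 0.49

0.4900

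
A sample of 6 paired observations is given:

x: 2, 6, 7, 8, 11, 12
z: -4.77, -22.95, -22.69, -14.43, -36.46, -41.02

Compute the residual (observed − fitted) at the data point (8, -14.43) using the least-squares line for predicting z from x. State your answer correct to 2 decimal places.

10.43

n = 6, Σx = 46, Σy = -142.32, Σxy = -1314.81, Σx² = 418
Sxx = Σx² − (Σx)²/n = 418 − 352.666667 = 65.333333
Sxy = Σxy − (Σx)(Σy)/n = -1314.81 − (-1091.12) = -223.69
b = Sxy/Sxx = -223.69/65.333333 = -3.423827
a = ȳ − b·x̄ = -23.72 − (-3.423827)·7.666667 = 2.529337
ŷ(8) = 2.529337 + (-3.423827)·8 = -24.861276
residual = y − ŷ = -14.43 − (-24.861276) = 10.431276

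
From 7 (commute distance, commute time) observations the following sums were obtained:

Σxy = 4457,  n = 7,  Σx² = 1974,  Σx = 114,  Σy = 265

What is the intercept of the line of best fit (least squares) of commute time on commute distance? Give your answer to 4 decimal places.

18.2628

Sxx = Σx² − (Σx)²/n = 1974 − 1856.571429 = 117.428571
Sxy = Σxy − (Σx)(Σy)/n = 4457 − 4315.714286 = 141.285714
b = Sxy/Sxx = 141.285714/117.428571 = 1.203163
a = ȳ − b·x̄ = 37.857143 − 1.203163·16.285714 = 18.262774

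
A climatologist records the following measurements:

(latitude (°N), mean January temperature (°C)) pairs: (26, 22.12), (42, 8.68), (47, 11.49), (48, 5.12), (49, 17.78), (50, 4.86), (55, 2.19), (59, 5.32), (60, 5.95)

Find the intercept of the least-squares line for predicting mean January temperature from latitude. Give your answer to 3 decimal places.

33.239

n = 9, Σx = 436, Σy = 83.51, Σxy = 3631.02, Σx² = 21960
Sxx = Σx² − (Σx)²/n = 21960 − 21121.777778 = 838.222222
Sxy = Σxy − (Σx)(Σy)/n = 3631.02 − 4045.595556 = -414.575556
b = Sxy/Sxx = -414.575556/838.222222 = -0.494589
a = ȳ − b·x̄ = 9.278889 − (-0.494589)·48.444444 = 33.238982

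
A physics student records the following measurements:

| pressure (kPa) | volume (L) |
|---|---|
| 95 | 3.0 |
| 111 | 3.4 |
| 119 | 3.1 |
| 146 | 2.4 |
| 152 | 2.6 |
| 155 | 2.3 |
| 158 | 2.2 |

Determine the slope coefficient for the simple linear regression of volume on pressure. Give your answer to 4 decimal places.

n = 7, Σx = 936, Σy = 19, Σxy = 2481, Σx² = 128916
Sxx = Σx² − (Σx)²/n = 128916 − 125156.571429 = 3759.428571
Sxy = Σxy − (Σx)(Σy)/n = 2481 − 2540.571429 = -59.571429
b = Sxy/Sxx = -59.571429/3759.428571 = -0.015846

-0.0158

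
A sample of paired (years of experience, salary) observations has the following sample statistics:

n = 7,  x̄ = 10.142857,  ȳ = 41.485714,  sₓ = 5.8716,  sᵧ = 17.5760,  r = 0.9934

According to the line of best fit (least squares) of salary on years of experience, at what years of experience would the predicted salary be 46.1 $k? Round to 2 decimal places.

11.69

b = r · sᵧ/sₓ = 0.9934 · 17.576/5.8716 = 2.973636
a = ȳ − b·x̄ = 41.485714 − 2.973636·10.142857 = 11.324554
Set a + b·x = 46.1: x = (46.1 − 11.324554) / 2.973636 = 11.694589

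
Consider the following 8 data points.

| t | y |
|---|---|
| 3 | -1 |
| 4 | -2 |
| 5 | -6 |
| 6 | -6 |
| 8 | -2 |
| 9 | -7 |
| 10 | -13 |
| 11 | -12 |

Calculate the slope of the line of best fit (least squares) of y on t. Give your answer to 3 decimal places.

-1.250

n = 8, Σx = 56, Σy = -49, Σxy = -418, Σx² = 452
Sxx = Σx² − (Σx)²/n = 452 − 392 = 60
Sxy = Σxy − (Σx)(Σy)/n = -418 − (-343) = -75
b = Sxy/Sxx = -75/60 = -1.25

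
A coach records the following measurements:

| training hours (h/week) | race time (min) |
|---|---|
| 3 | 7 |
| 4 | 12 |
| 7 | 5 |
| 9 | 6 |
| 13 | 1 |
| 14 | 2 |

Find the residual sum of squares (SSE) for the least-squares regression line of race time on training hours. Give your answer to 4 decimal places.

21.6032

n = 6, Σx = 50, Σy = 33, Σxy = 199, Σx² = 520, Σy² = 259
Sxx = Σx² − (Σx)²/n = 520 − 416.666667 = 103.333333
Sxy = Σxy − (Σx)(Σy)/n = 199 − 275 = -76
Syy = Σy² − (Σy)²/n = 259 − 181.5 = 77.5
b = Sxy/Sxx = -76/103.333333 = -0.735484
SSE = Syy − b·Sxy = 77.5 − (-0.735484)·(-76) = 21.603226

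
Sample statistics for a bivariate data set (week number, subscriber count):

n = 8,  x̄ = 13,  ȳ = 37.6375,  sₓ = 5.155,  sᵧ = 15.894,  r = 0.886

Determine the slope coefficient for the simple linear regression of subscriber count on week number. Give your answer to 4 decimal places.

2.7317

b = r · sᵧ/sₓ = 0.886 · 15.894/5.155 = 2.731733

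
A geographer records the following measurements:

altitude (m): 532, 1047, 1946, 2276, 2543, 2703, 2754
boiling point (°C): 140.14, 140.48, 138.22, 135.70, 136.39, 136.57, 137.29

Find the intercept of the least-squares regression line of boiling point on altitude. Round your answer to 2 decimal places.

n = 7, Σx = 13801, Σy = 964.79, Σxy = 1893551.5, Σx² = 31703899
Sxx = Σx² − (Σx)²/n = 31703899 − 27209657.285714 = 4494241.714286
Sxy = Σxy − (Σx)(Σy)/n = 1893551.5 − 1902152.398571 = -8600.898571
b = Sxy/Sxx = -8600.898571/4494241.714286 = -0.001914
a = ȳ − b·x̄ = 137.827143 − (-0.001914)·1971.571429 = 141.600257

141.60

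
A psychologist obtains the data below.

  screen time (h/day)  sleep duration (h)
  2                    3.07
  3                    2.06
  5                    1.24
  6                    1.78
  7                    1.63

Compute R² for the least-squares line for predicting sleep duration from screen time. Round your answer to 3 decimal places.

n = 5, Σx = 23, Σy = 9.78, Σxy = 40.61, Σx² = 123, Σy² = 21.0314
Sxx = Σx² − (Σx)²/n = 123 − 105.8 = 17.2
Sxy = Σxy − (Σx)(Σy)/n = 40.61 − 44.988 = -4.378
Syy = Σy² − (Σy)²/n = 21.0314 − 19.12968 = 1.90172
R² = Sxy²/(Sxx·Syy) = (-4.378)²/(17.2·1.90172) = 0.585971

0.586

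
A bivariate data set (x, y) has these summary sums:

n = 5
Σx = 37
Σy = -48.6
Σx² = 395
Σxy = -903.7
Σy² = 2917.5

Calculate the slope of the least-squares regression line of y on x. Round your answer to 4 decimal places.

-4.4889

Sxx = Σx² − (Σx)²/n = 395 − 273.8 = 121.2
Sxy = Σxy − (Σx)(Σy)/n = -903.7 − (-359.64) = -544.06
b = Sxy/Sxx = -544.06/121.2 = -4.488944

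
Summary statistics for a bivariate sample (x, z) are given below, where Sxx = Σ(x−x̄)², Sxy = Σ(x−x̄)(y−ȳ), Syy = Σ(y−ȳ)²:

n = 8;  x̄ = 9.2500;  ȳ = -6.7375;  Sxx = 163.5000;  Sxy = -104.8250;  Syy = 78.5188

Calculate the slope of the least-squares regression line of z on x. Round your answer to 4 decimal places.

b = Sxy/Sxx = -104.825/163.5 = -0.641131

-0.6411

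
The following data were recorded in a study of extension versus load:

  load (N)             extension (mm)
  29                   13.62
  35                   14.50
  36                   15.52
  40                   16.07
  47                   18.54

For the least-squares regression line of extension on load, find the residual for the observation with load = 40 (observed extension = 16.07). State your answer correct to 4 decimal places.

-0.2965

n = 5, Σx = 187, Σy = 78.25, Σxy = 2975.38, Σx² = 7171
Sxx = Σx² − (Σx)²/n = 7171 − 6993.8 = 177.2
Sxy = Σxy − (Σx)(Σy)/n = 2975.38 − 2926.55 = 48.83
b = Sxy/Sxx = 48.83/177.2 = 0.275564
a = ȳ − b·x̄ = 15.65 − 0.275564·37.4 = 5.343894
ŷ(40) = 5.343894 + 0.275564·40 = 16.366467
residual = y − ŷ = 16.07 − 16.366467 = -0.296467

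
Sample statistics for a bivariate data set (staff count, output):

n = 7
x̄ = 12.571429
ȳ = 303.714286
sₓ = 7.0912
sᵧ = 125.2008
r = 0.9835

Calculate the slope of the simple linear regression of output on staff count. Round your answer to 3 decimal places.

b = r · sᵧ/sₓ = 0.9835 · 125.2008/7.0912 = 17.364478

17.364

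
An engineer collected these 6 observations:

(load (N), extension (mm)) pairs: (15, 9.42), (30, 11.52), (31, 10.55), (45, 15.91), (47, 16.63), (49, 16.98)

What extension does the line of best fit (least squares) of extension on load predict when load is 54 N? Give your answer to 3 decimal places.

17.867

n = 6, Σx = 217, Σy = 81.01, Σxy = 3143.53, Σx² = 8721
Sxx = Σx² − (Σx)²/n = 8721 − 7848.166667 = 872.833333
Sxy = Σxy − (Σx)(Σy)/n = 3143.53 − 2929.861667 = 213.668333
b = Sxy/Sxx = 213.668333/872.833333 = 0.244799
a = ȳ − b·x̄ = 13.501667 − 0.244799·36.166667 = 4.648119
ŷ(54) = a + b·54 = 4.648119 + 0.244799·54 = 17.867241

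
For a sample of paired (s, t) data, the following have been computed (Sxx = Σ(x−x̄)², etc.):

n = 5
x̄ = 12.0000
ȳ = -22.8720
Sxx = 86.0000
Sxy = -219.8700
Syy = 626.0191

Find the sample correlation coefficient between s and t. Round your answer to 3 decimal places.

-0.948

r = Sxy/√(Sxx·Syy) = -219.87/√(53837.6426) = -219.87/232.029400 = -0.947595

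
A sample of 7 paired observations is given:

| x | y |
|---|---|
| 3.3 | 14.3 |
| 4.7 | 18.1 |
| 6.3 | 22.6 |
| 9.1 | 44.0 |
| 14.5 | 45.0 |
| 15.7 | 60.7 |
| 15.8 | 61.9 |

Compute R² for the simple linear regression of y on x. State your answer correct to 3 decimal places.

n = 7, Σx = 69.4, Σy = 266.6, Σxy = 3258.55, Σx² = 861.86, Σy² = 12519.96
Sxx = Σx² − (Σx)²/n = 861.86 − 688.051429 = 173.808571
Sxy = Σxy − (Σx)(Σy)/n = 3258.55 − 2643.148571 = 615.401429
Syy = Σy² − (Σy)²/n = 12519.96 − 10153.651429 = 2366.308571
R² = Sxy²/(Sxx·Syy) = (615.401429)²/(173.808571·2366.308571) = 0.920819

0.921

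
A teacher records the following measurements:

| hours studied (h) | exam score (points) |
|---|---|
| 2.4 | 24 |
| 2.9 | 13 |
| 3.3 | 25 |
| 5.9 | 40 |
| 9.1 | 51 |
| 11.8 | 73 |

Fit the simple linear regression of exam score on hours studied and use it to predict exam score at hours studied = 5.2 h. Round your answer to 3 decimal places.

n = 6, Σx = 35.4, Σy = 226, Σxy = 1739.3, Σx² = 281.92
Sxx = Σx² − (Σx)²/n = 281.92 − 208.86 = 73.06
Sxy = Σxy − (Σx)(Σy)/n = 1739.3 − 1333.4 = 405.9
b = Sxy/Sxx = 405.9/73.06 = 5.555708
a = ȳ − b·x̄ = 37.666667 − 5.555708·5.9 = 4.887992
ŷ(5.2) = a + b·5.2 = 4.887992 + 5.555708·5.2 = 33.777671

33.778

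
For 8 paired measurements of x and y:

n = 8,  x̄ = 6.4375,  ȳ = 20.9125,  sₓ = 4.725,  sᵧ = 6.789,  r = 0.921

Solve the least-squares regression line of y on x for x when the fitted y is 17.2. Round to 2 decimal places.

b = r · sᵧ/sₓ = 0.921 · 6.789/4.725 = 1.323316
a = ȳ − b·x̄ = 20.9125 − 1.323316·6.4375 = 12.393652
Set a + b·x = 17.2: x = (17.2 − 12.393652) / 1.323316 = 3.632048

3.63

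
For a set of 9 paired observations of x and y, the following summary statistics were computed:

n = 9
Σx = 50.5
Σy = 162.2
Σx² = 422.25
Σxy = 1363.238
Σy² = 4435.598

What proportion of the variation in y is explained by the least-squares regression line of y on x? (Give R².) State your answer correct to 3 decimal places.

Sxx = Σx² − (Σx)²/n = 422.25 − 283.361111 = 138.888889
Sxy = Σxy − (Σx)(Σy)/n = 1363.238 − 910.122222 = 453.115778
Syy = Σy² − (Σy)²/n = 4435.598 − 2923.204444 = 1512.393556
R² = Sxy²/(Sxx·Syy) = (453.115778)²/(138.888889·1512.393556) = 0.977431

0.977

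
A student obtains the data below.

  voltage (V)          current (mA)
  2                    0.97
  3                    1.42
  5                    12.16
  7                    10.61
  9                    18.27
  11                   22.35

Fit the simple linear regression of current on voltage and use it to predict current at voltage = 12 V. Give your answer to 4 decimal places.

24.9544

n = 6, Σx = 37, Σy = 65.78, Σxy = 551.55, Σx² = 289
Sxx = Σx² − (Σx)²/n = 289 − 228.166667 = 60.833333
Sxy = Σxy − (Σx)(Σy)/n = 551.55 − 405.643333 = 145.906667
b = Sxy/Sxx = 145.906667/60.833333 = 2.398466
a = ȳ − b·x̄ = 10.963333 − 2.398466·6.166667 = -3.827205
ŷ(12) = a + b·12 = -3.827205 + 2.398466·12 = 24.954384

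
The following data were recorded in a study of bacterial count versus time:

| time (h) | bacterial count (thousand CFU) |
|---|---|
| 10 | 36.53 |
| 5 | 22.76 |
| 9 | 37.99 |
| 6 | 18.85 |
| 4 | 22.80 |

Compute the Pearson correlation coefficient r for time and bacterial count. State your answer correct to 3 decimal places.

0.883

n = 5, Σx = 34, Σy = 138.93, Σxy = 1025.31, Σx² = 258, Σy² = 4170.8611
Sxx = Σx² − (Σx)²/n = 258 − 231.2 = 26.8
Sxy = Σxy − (Σx)(Σy)/n = 1025.31 − 944.724 = 80.586
Syy = Σy² − (Σy)²/n = 4170.8611 − 3860.30898 = 310.55212
r = Sxy/√(Sxx·Syy) = 80.586/√(8322.796816) = 80.586/91.229364 = 0.883334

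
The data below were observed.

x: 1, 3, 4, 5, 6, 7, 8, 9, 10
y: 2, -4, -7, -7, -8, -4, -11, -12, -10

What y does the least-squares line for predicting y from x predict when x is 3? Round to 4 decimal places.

-3.1806

n = 9, Σx = 53, Σy = -61, Σxy = -445, Σx² = 381
Sxx = Σx² − (Σx)²/n = 381 − 312.111111 = 68.888889
Sxy = Σxy − (Σx)(Σy)/n = -445 − (-359.222222) = -85.777778
b = Sxy/Sxx = -85.777778/68.888889 = -1.245161
a = ȳ − b·x̄ = -6.777778 − (-1.245161)·5.888889 = 0.554839
ŷ(3) = a + b·3 = 0.554839 + (-1.245161)·3 = -3.180645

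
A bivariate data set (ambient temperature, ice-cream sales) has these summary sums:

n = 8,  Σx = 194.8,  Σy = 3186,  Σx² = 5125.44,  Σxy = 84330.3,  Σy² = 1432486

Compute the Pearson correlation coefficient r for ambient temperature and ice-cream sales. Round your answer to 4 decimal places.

Sxx = Σx² − (Σx)²/n = 5125.44 − 4743.38 = 382.06
Sxy = Σxy − (Σx)(Σy)/n = 84330.3 − 77579.1 = 6751.2
Syy = Σy² − (Σy)²/n = 1432486 − 1268824.5 = 163661.5
r = Sxy/√(Sxx·Syy) = 6751.2/√(62528512.69) = 6751.2/7907.497246 = 0.853772

0.8538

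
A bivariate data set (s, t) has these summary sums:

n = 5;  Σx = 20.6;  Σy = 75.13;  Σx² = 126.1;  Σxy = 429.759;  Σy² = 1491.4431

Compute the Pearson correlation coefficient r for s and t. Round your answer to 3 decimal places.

0.983

Sxx = Σx² − (Σx)²/n = 126.1 − 84.872 = 41.228
Sxy = Σxy − (Σx)(Σy)/n = 429.759 − 309.5356 = 120.2234
Syy = Σy² − (Σy)²/n = 1491.4431 − 1128.90338 = 362.53972
r = Sxy/√(Sxx·Syy) = 120.2234/√(14946.787576) = 120.2234/122.257055 = 0.983366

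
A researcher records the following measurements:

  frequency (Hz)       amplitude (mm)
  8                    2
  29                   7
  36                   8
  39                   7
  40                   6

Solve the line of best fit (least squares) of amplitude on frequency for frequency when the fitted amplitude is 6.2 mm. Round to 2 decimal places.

31.70

n = 5, Σx = 152, Σy = 30, Σxy = 1020, Σx² = 5322
Sxx = Σx² − (Σx)²/n = 5322 − 4620.8 = 701.2
Sxy = Σxy − (Σx)(Σy)/n = 1020 − 912 = 108
b = Sxy/Sxx = 108/701.2 = 0.154022
a = ȳ − b·x̄ = 6 − 0.154022·30.4 = 1.317741
Set a + b·x = 6.2: x = (6.2 − 1.317741) / 0.154022 = 31.698519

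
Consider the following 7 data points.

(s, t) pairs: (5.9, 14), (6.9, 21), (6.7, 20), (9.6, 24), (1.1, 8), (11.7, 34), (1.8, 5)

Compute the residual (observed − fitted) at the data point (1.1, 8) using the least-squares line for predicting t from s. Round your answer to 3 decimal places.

n = 7, Σx = 43.7, Σy = 126, Σxy = 1007.5, Σx² = 360.81
Sxx = Σx² − (Σx)²/n = 360.81 − 272.812857 = 87.997143
Sxy = Σxy − (Σx)(Σy)/n = 1007.5 − 786.6 = 220.9
b = Sxy/Sxx = 220.9/87.997143 = 2.510309
a = ȳ − b·x̄ = 18 − 2.510309·6.242857 = 2.328501
ŷ(1.1) = 2.328501 + 2.510309·1.1 = 5.089841
residual = y − ŷ = 8 − 5.089841 = 2.910159

2.910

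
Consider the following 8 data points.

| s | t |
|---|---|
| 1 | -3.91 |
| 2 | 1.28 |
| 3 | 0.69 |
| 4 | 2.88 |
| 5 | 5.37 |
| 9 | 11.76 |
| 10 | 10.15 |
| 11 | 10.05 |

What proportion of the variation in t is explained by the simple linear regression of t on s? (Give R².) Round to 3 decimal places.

0.904

n = 8, Σx = 45, Σy = 38.27, Σxy = 356.98, Σx² = 357, Σy² = 396.8565
Sxx = Σx² − (Σx)²/n = 357 − 253.125 = 103.875
Sxy = Σxy − (Σx)(Σy)/n = 356.98 − 215.26875 = 141.71125
Syy = Σy² − (Σy)²/n = 396.8565 − 183.074113 = 213.782387
R² = Sxy²/(Sxx·Syy) = (141.71125)²/(103.875·213.782387) = 0.904327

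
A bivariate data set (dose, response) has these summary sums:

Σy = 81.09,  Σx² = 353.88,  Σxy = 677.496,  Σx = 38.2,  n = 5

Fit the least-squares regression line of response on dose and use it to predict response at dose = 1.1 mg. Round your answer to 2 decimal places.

10.11

Sxx = Σx² − (Σx)²/n = 353.88 − 291.848 = 62.032
Sxy = Σxy − (Σx)(Σy)/n = 677.496 − 619.5276 = 57.9684
b = Sxy/Sxx = 57.9684/62.032 = 0.934492
a = ȳ − b·x̄ = 16.218 − 0.934492·7.64 = 9.078482
ŷ(1.1) = a + b·1.1 = 9.078482 + 0.934492·1.1 = 10.106423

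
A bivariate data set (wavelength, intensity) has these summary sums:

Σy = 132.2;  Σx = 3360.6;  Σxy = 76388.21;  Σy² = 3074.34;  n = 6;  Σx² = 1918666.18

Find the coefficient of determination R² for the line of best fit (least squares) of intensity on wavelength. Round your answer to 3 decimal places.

Sxx = Σx² − (Σx)²/n = 1918666.18 − 1882272.06 = 36394.12
Sxy = Σxy − (Σx)(Σy)/n = 76388.21 − 74045.22 = 2342.99
Syy = Σy² − (Σy)²/n = 3074.34 − 2912.806667 = 161.533333
R² = Sxy²/(Sxx·Syy) = (2342.99)²/(36394.12·161.533333) = 0.933786

0.934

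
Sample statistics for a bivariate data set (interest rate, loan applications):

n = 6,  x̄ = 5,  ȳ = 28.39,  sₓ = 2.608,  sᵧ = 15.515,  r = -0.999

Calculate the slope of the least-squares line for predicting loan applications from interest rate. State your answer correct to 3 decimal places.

b = r · sᵧ/sₓ = -0.999 · 15.515/2.608 = -5.943054

-5.943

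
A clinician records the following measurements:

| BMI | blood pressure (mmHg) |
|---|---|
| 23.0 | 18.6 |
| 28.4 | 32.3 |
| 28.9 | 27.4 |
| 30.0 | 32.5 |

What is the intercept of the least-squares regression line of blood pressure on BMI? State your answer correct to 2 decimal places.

n = 4, Σx = 110.3, Σy = 110.8, Σxy = 3111.98, Σx² = 3070.77
Sxx = Σx² − (Σx)²/n = 3070.77 − 3041.5225 = 29.2475
Sxy = Σxy − (Σx)(Σy)/n = 3111.98 − 3055.31 = 56.67
b = Sxy/Sxx = 56.67/29.2475 = 1.937602
a = ȳ − b·x̄ = 27.7 − 1.937602·27.575 = -25.729361

-25.73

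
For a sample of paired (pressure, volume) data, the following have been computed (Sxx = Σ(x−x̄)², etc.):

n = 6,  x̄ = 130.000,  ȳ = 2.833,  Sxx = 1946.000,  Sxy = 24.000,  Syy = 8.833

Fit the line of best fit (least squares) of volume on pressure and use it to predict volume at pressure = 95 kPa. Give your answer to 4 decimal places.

2.4013

b = Sxy/Sxx = 24/1946 = 0.012333
a = ȳ − b·x̄ = 2.833 − 0.012333·130 = 1.229711
ŷ(95) = a + b·95 = 1.229711 + 0.012333·95 = 2.401345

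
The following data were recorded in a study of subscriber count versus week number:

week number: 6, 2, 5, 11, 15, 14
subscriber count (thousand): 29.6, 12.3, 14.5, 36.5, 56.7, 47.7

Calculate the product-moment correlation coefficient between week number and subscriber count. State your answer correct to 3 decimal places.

0.967

n = 6, Σx = 53, Σy = 197.3, Σxy = 2194.5, Σx² = 607, Σy² = 8060.13
Sxx = Σx² − (Σx)²/n = 607 − 468.166667 = 138.833333
Sxy = Σxy − (Σx)(Σy)/n = 2194.5 − 1742.816667 = 451.683333
Syy = Σy² − (Σy)²/n = 8060.13 − 6487.881667 = 1572.248333
r = Sxy/√(Sxx·Syy) = 451.683333/√(218280.476944) = 451.683333/467.204962 = 0.966778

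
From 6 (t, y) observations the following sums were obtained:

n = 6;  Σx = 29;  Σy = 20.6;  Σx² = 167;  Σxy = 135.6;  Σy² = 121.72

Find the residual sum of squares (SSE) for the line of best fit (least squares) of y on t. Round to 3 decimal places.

2.606

Sxx = Σx² − (Σx)²/n = 167 − 140.166667 = 26.833333
Sxy = Σxy − (Σx)(Σy)/n = 135.6 − 99.566667 = 36.033333
Syy = Σy² − (Σy)²/n = 121.72 − 70.726667 = 50.993333
b = Sxy/Sxx = 36.033333/26.833333 = 1.342857
SSE = Syy − b·Sxy = 50.993333 − 1.342857·36.033333 = 2.605714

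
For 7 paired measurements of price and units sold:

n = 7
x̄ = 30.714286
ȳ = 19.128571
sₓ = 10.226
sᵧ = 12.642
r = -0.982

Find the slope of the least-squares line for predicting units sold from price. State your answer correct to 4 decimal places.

-1.2140

b = r · sᵧ/sₓ = -0.982 · 12.642/10.226 = -1.214008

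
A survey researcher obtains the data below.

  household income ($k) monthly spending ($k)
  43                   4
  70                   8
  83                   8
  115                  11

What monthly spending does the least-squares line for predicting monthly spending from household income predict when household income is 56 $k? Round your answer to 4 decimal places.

5.7171

n = 4, Σx = 311, Σy = 31, Σxy = 2661, Σx² = 26863
Sxx = Σx² − (Σx)²/n = 26863 − 24180.25 = 2682.75
Sxy = Σxy − (Σx)(Σy)/n = 2661 − 2410.25 = 250.75
b = Sxy/Sxx = 250.75/2682.75 = 0.093468
a = ȳ − b·x̄ = 7.75 − 0.093468·77.75 = 0.482900
ŷ(56) = a + b·56 = 0.482900 + 0.093468·56 = 5.717081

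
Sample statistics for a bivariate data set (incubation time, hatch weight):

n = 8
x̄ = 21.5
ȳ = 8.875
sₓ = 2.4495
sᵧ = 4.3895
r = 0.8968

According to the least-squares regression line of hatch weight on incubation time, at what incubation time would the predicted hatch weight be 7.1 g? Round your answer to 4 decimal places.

b = r · sᵧ/sₓ = 0.8968 · 4.3895/2.4495 = 1.607064
a = ȳ − b·x̄ = 8.875 − 1.607064·21.5 = -25.676879
Set a + b·x = 7.1: x = (7.1 − (-25.676879)) / 1.607064 = 20.395501

20.3955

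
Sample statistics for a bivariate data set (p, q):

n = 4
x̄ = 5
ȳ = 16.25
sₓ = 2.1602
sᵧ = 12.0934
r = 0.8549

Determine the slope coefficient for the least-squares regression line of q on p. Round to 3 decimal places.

4.786

b = r · sᵧ/sₓ = 0.8549 · 12.0934/2.1602 = 4.785968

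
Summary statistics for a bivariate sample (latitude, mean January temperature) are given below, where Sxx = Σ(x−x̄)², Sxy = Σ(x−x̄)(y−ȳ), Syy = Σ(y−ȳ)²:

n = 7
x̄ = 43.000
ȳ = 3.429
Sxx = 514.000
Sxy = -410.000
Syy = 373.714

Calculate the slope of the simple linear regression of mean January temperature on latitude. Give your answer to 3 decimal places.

b = Sxy/Sxx = -410/514 = -0.797665

-0.798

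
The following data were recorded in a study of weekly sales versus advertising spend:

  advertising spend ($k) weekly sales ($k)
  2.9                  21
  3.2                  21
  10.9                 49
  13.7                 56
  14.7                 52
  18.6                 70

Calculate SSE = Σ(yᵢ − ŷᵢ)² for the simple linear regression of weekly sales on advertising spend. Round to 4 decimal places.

44.0239

n = 6, Σx = 64, Σy = 269, Σxy = 3495.8, Σx² = 887.2, Σy² = 14023
Sxx = Σx² − (Σx)²/n = 887.2 − 682.666667 = 204.533333
Sxy = Σxy − (Σx)(Σy)/n = 3495.8 − 2869.333333 = 626.466667
Syy = Σy² − (Σy)²/n = 14023 − 12060.166667 = 1962.833333
b = Sxy/Sxx = 626.466667/204.533333 = 3.062907
SSE = Syy − b·Sxy = 1962.833333 − 3.062907·626.466667 = 44.023924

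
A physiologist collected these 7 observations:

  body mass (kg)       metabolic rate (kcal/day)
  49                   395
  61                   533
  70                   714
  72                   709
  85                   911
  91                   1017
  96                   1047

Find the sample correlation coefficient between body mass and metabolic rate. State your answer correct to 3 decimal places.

n = 7, Σx = 524, Σy = 5326, Σxy = 423390, Σx² = 40928, Σy² = 4413010
Sxx = Σx² − (Σx)²/n = 40928 − 39225.142857 = 1702.857143
Sxy = Σxy − (Σx)(Σy)/n = 423390 − 398689.142857 = 24700.857143
Syy = Σy² − (Σy)²/n = 4413010 − 4052325.142857 = 360684.857143
r = Sxy/√(Sxx·Syy) = 24700.857143/√(614194785.306122) = 24700.857143/24782.953523 = 0.996687

0.997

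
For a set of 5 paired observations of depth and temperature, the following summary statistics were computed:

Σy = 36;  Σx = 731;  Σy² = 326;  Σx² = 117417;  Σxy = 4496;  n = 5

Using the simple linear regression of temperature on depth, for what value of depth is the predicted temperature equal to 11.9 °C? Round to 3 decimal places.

Sxx = Σx² − (Σx)²/n = 117417 − 106872.2 = 10544.8
Sxy = Σxy − (Σx)(Σy)/n = 4496 − 5263.2 = -767.2
b = Sxy/Sxx = -767.2/10544.8 = -0.072756
a = ȳ − b·x̄ = 7.2 − (-0.072756)·146.2 = 17.836962
Set a + b·x = 11.9: x = (11.9 − 17.836962) / (-0.072756) = 81.600730

81.601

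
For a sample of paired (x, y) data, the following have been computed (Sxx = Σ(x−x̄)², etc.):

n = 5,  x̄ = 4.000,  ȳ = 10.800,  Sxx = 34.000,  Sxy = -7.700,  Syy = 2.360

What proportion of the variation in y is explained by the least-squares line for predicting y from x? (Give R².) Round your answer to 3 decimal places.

0.739

R² = Sxy²/(Sxx·Syy) = (-7.7)²/(34·2.36) = 0.738908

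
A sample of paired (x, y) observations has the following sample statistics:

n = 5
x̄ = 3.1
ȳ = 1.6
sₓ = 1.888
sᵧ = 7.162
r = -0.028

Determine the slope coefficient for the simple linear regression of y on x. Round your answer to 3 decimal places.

-0.106

b = r · sᵧ/sₓ = -0.028 · 7.162/1.888 = -0.106216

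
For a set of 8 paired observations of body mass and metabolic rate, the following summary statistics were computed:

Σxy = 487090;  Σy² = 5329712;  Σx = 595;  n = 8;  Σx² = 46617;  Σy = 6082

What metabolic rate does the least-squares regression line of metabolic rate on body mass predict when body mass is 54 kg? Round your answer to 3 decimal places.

Sxx = Σx² − (Σx)²/n = 46617 − 44253.125 = 2363.875
Sxy = Σxy − (Σx)(Σy)/n = 487090 − 452348.75 = 34741.25
b = Sxy/Sxx = 34741.25/2363.875 = 14.696737
a = ȳ − b·x̄ = 760.25 − 14.696737·74.375 = -332.819840
ŷ(54) = a + b·54 = -332.819840 + 14.696737·54 = 460.803977

460.804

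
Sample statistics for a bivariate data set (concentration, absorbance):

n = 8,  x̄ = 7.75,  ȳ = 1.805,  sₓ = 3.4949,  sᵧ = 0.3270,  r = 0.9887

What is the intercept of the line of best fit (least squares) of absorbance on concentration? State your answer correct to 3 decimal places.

b = r · sᵧ/sₓ = 0.9887 · 0.327/3.4949 = 0.092508
a = ȳ − b·x̄ = 1.805 − 0.092508·7.75 = 1.088066

1.088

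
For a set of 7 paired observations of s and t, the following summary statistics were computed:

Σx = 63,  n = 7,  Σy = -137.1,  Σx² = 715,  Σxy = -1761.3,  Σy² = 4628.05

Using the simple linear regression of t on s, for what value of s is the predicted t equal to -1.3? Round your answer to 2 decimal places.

Sxx = Σx² − (Σx)²/n = 715 − 567 = 148
Sxy = Σxy − (Σx)(Σy)/n = -1761.3 − (-1233.9) = -527.4
b = Sxy/Sxx = -527.4/148 = -3.563514
a = ȳ − b·x̄ = -19.585714 − (-3.563514)·9 = 12.485907
Set a + b·x = -1.3: x = (-1.3 − 12.485907) / (-3.563514) = 3.868628

3.87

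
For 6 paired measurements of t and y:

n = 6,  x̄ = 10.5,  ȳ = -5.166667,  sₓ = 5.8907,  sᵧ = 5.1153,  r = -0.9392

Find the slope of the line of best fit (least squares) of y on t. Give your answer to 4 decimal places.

-0.8156

b = r · sᵧ/sₓ = -0.9392 · 5.1153/5.8907 = -0.815572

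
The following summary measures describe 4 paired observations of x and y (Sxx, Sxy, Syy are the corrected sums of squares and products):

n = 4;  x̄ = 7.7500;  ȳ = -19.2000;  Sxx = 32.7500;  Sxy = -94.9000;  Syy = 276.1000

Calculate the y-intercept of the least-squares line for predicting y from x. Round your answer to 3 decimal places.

3.257

b = Sxy/Sxx = -94.9/32.75 = -2.897710
a = ȳ − b·x̄ = -19.2 − (-2.897710)·7.75 = 3.257252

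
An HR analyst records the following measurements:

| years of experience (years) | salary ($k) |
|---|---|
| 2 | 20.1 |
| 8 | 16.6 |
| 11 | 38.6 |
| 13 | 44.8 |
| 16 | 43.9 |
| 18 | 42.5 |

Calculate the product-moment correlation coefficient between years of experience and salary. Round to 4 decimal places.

n = 6, Σx = 68, Σy = 206.5, Σxy = 2647.4, Σx² = 938, Σy² = 7910.03
Sxx = Σx² − (Σx)²/n = 938 − 770.666667 = 167.333333
Sxy = Σxy − (Σx)(Σy)/n = 2647.4 − 2340.333333 = 307.066667
Syy = Σy² − (Σy)²/n = 7910.03 − 7107.041667 = 802.988333
r = Sxy/√(Sxx·Syy) = 307.066667/√(134366.714444) = 307.066667/366.560656 = 0.837697

0.8377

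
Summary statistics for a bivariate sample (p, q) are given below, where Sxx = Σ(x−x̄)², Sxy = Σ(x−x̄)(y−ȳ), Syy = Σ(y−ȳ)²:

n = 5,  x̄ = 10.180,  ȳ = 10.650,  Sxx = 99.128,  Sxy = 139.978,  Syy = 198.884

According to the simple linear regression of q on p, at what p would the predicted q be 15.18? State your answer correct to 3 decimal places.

13.388

b = Sxy/Sxx = 139.978/99.128 = 1.412093
a = ȳ − b·x̄ = 10.65 − 1.412093·10.18 = -3.725111
Set a + b·x = 15.18: x = (15.18 − (-3.725111)) / 1.412093 = 13.388003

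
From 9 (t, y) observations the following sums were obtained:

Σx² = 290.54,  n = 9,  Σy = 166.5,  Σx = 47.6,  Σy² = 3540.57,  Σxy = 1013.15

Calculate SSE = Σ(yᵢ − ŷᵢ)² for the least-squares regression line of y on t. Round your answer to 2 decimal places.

Sxx = Σx² − (Σx)²/n = 290.54 − 251.751111 = 38.788889
Sxy = Σxy − (Σx)(Σy)/n = 1013.15 − 880.6 = 132.55
Syy = Σy² − (Σy)²/n = 3540.57 − 3080.25 = 460.32
b = Sxy/Sxx = 132.55/38.788889 = 3.417216
SSE = Syy − b·Sxy = 460.32 − 3.417216·132.55 = 7.368059

7.37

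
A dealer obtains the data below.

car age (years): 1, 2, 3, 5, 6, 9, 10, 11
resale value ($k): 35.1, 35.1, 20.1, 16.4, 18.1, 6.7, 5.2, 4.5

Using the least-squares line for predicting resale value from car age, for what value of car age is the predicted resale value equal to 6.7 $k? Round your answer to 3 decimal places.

n = 8, Σx = 47, Σy = 141.2, Σxy = 518, Σx² = 377
Sxx = Σx² − (Σx)²/n = 377 − 276.125 = 100.875
Sxy = Σxy − (Σx)(Σy)/n = 518 − 829.55 = -311.55
b = Sxy/Sxx = -311.55/100.875 = -3.088476
a = ȳ − b·x̄ = 17.65 − (-3.088476)·5.875 = 35.794796
Set a + b·x = 6.7: x = (6.7 − 35.794796) / (-3.088476) = 9.420438

9.420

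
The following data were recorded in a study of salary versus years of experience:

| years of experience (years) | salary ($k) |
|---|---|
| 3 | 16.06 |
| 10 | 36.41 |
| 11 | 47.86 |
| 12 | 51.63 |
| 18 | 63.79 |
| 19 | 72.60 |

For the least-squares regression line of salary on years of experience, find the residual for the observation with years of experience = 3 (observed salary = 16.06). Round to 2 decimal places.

n = 6, Σx = 73, Σy = 288.35, Σxy = 4085.92, Σx² = 1059
Sxx = Σx² − (Σx)²/n = 1059 − 888.166667 = 170.833333
Sxy = Σxy − (Σx)(Σy)/n = 4085.92 − 3508.258333 = 577.661667
b = Sxy/Sxx = 577.661667/170.833333 = 3.381434
a = ȳ − b·x̄ = 48.058333 − 3.381434·12.166667 = 6.917551
ŷ(3) = 6.917551 + 3.381434·3 = 17.061854
residual = y − ŷ = 16.06 − 17.061854 = -1.001854

-1.00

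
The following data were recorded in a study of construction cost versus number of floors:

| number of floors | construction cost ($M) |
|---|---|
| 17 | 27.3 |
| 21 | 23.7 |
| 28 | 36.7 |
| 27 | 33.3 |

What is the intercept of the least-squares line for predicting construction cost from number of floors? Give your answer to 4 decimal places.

8.5836

n = 4, Σx = 93, Σy = 121, Σxy = 2888.5, Σx² = 2243
Sxx = Σx² − (Σx)²/n = 2243 − 2162.25 = 80.75
Sxy = Σxy − (Σx)(Σy)/n = 2888.5 − 2813.25 = 75.25
b = Sxy/Sxx = 75.25/80.75 = 0.931889
a = ȳ − b·x̄ = 30.25 − 0.931889·23.25 = 8.583591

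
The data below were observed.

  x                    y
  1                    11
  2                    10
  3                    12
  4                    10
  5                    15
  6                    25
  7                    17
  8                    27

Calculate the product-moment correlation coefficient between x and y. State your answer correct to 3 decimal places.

0.828

n = 8, Σx = 36, Σy = 127, Σxy = 667, Σx² = 204, Σy² = 2333
Sxx = Σx² − (Σx)²/n = 204 − 162 = 42
Sxy = Σxy − (Σx)(Σy)/n = 667 − 571.5 = 95.5
Syy = Σy² − (Σy)²/n = 2333 − 2016.125 = 316.875
r = Sxy/√(Sxx·Syy) = 95.5/√(13308.75) = 95.5/115.363556 = 0.827818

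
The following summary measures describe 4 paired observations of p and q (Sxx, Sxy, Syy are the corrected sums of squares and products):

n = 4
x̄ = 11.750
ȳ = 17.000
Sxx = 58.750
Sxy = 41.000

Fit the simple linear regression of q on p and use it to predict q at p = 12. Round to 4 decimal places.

b = Sxy/Sxx = 41/58.75 = 0.697872
a = ȳ − b·x̄ = 17 − 0.697872·11.75 = 8.8
ŷ(12) = a + b·12 = 8.8 + 0.697872·12 = 17.174468

17.1745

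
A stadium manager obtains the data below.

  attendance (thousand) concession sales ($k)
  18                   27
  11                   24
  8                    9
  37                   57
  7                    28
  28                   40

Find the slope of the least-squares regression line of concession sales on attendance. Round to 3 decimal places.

n = 6, Σx = 109, Σy = 185, Σxy = 4247, Σx² = 2711
Sxx = Σx² − (Σx)²/n = 2711 − 1980.166667 = 730.833333
Sxy = Σxy − (Σx)(Σy)/n = 4247 − 3360.833333 = 886.166667
b = Sxy/Sxx = 886.166667/730.833333 = 1.212543

1.213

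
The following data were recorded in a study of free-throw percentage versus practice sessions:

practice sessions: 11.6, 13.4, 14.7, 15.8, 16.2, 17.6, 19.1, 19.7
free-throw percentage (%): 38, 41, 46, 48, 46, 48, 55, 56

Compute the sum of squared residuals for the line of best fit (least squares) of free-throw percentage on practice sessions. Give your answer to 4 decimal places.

16.1202

n = 8, Σx = 128.1, Σy = 378, Σxy = 6168.5, Σx² = 2104.95, Σy² = 18126
Sxx = Σx² − (Σx)²/n = 2104.95 − 2051.20125 = 53.74875
Sxy = Σxy − (Σx)(Σy)/n = 6168.5 − 6052.725 = 115.775
Syy = Σy² − (Σy)²/n = 18126 − 17860.5 = 265.5
b = Sxy/Sxx = 115.775/53.74875 = 2.154004
SSE = Syy − b·Sxy = 265.5 − 2.154004·115.775 = 16.120235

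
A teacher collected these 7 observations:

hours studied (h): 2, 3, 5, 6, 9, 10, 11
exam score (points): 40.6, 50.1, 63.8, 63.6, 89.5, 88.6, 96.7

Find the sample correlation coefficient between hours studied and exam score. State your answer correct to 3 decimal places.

0.991

n = 7, Σx = 46, Σy = 492.9, Σxy = 3687.3, Σx² = 376, Σy² = 37484.87
Sxx = Σx² − (Σx)²/n = 376 − 302.285714 = 73.714286
Sxy = Σxy − (Σx)(Σy)/n = 3687.3 − 3239.057143 = 448.242857
Syy = Σy² − (Σy)²/n = 37484.87 − 34707.201429 = 2777.668571
r = Sxy/√(Sxx·Syy) = 448.242857/√(204753.854694) = 448.242857/452.497353 = 0.990598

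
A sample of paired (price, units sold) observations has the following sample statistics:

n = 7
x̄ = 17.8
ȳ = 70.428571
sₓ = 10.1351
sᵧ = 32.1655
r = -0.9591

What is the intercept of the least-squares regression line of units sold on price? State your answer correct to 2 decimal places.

b = r · sᵧ/sₓ = -0.9591 · 32.1655/10.1351 = -3.043870
a = ȳ − b·x̄ = 70.428571 − (-3.043870)·17.8 = 124.609464

124.61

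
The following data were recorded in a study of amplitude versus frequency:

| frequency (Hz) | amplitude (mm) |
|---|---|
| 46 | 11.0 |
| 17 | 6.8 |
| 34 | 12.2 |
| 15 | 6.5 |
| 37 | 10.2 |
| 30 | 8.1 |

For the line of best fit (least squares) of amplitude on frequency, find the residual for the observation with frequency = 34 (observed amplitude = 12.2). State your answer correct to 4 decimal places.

2.3705

n = 6, Σx = 179, Σy = 54.8, Σxy = 1754.3, Σx² = 6055
Sxx = Σx² − (Σx)²/n = 6055 − 5340.166667 = 714.833333
Sxy = Σxy − (Σx)(Σy)/n = 1754.3 − 1634.866667 = 119.433333
b = Sxy/Sxx = 119.433333/714.833333 = 0.167079
a = ȳ − b·x̄ = 9.133333 − 0.167079·29.833333 = 4.148823
ŷ(34) = 4.148823 + 0.167079·34 = 9.829494
residual = y − ŷ = 12.2 − 9.829494 = 2.370506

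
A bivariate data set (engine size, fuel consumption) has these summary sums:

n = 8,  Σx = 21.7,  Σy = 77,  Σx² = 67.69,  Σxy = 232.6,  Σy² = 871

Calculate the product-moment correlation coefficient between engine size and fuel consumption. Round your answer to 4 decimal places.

Sxx = Σx² − (Σx)²/n = 67.69 − 58.86125 = 8.82875
Sxy = Σxy − (Σx)(Σy)/n = 232.6 − 208.8625 = 23.7375
Syy = Σy² − (Σy)²/n = 871 − 741.125 = 129.875
r = Sxy/√(Sxx·Syy) = 23.7375/√(1146.633906) = 23.7375/33.861983 = 0.701007

0.7010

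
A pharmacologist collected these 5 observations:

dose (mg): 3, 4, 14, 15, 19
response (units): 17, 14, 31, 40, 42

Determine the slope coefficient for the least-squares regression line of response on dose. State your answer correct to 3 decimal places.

n = 5, Σx = 55, Σy = 144, Σxy = 1939, Σx² = 807
Sxx = Σx² − (Σx)²/n = 807 − 605 = 202
Sxy = Σxy − (Σx)(Σy)/n = 1939 − 1584 = 355
b = Sxy/Sxx = 355/202 = 1.757426

1.757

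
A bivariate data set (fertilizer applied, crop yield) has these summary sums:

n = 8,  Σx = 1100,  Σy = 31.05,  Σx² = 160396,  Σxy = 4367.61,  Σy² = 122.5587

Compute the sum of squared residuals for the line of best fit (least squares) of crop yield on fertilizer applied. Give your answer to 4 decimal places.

0.9908

Sxx = Σx² − (Σx)²/n = 160396 − 151250 = 9146
Sxy = Σxy − (Σx)(Σy)/n = 4367.61 − 4269.375 = 98.235
Syy = Σy² − (Σy)²/n = 122.5587 − 120.512812 = 2.045888
b = Sxy/Sxx = 98.235/9146 = 0.010741
SSE = Syy − b·Sxy = 2.045888 − 0.010741·98.235 = 0.990769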